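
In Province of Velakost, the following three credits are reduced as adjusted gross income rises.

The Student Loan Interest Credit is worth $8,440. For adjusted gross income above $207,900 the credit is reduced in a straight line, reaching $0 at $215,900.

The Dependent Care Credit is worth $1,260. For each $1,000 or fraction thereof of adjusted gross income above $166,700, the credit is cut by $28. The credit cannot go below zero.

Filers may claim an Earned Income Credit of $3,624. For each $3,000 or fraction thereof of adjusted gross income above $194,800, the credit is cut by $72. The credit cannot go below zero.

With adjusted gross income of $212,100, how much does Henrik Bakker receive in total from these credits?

Student Loan Interest Credit: $212,100 is $4,200 into a $8,000 phase-out range, leaving 3,800/8,000 of the credit: $8,440 × 3,800/8,000 = $4,009.
Dependent Care Credit: income exceeds $166,700 by $45,400 → 46 increments × $28 = $1,288 ≥ base, so the credit is $0.
Earned Income Credit: income exceeds $194,800 by $17,300, which is 6 full-or-partial $3,000 increments; reduction = 6 × $72 = $432, leaving $3,192.
Total: $4,009 + $0 + $3,192 = $7,201.

$7,201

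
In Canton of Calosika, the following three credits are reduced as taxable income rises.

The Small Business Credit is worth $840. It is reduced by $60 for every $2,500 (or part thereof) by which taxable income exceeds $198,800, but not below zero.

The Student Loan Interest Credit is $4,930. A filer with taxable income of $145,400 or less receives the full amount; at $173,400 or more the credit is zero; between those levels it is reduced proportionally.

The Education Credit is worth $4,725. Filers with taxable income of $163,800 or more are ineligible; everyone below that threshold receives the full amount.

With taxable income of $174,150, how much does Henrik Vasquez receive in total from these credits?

Small Business Credit: $174,150 is at or below the $198,800 threshold, so the full $840 applies.
Student Loan Interest Credit: $174,150 is at or above $173,400, so the credit is $0.
Education Credit: $174,150 meets or exceeds the $163,800 cutoff, so the credit is $0.
Total: $840 + $0 + $0 = $840.

$840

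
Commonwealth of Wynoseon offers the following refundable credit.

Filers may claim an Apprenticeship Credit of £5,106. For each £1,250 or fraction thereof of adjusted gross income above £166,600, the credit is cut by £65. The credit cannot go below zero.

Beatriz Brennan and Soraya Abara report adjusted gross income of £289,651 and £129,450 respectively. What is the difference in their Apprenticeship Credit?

Beatriz (£289,651): Apprenticeship Credit: income exceeds £166,600 by £123,051 → 99 increments × £65 = £6,435 ≥ base, so the credit is £0.
Soraya (£129,450): Apprenticeship Credit: £129,450 is at or below the £166,600 threshold, so the full £5,106 applies.
Difference: |£0 − £5,106| = £5,106.

£5,106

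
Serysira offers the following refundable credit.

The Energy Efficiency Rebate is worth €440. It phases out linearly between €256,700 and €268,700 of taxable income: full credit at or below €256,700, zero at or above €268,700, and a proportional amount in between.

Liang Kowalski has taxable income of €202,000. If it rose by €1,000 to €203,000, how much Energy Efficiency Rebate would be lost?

At €202,000 — €202,000 is at or below the €256,700 threshold, so the full €440 applies.
At €203,000 — €203,000 is at or below the €256,700 threshold, so the full €440 applies.
Lost: €440 − €440 = €0.

€0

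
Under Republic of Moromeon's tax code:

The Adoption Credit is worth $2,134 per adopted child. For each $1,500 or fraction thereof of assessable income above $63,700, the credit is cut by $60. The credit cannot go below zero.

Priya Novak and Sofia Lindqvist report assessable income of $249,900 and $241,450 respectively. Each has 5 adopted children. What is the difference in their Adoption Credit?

Priya ($249,900): Adoption Credit: base = 5 × $2,134 = $10,670. income exceeds $63,700 by $186,200, which is 125 full-or-partial $1,500 increments; reduction = 125 × $60 = $7,500, leaving $3,170.
Sofia ($241,450): Adoption Credit: base = 5 × $2,134 = $10,670. income exceeds $63,700 by $177,750, which is 119 full-or-partial $1,500 increments; reduction = 119 × $60 = $7,140, leaving $3,530.
Difference: |$3,170 − $3,530| = $360.

$360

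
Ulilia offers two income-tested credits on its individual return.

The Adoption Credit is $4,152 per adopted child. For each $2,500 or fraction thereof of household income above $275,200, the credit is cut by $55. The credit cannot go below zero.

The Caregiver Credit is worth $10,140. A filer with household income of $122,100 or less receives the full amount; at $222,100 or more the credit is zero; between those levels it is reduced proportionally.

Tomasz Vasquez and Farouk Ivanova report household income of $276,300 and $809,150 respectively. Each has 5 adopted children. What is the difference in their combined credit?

$11,715

Tomasz ($276,300): Adoption Credit: base = 5 × $4,152 = $20,760. income exceeds $275,200 by $1,100, which is 1 full-or-partial $2,500 increment; reduction = 1 × $55 = $55, leaving $20,705. Caregiver Credit: $276,300 is at or above $222,100, so the credit is $0. total $20,705 + $0 = $20,705
Farouk ($809,150): Adoption Credit: base = 5 × $4,152 = $20,760. income exceeds $275,200 by $533,950, which is 214 full-or-partial $2,500 increments; reduction = 214 × $55 = $11,770, leaving $8,990. Caregiver Credit: $809,150 is at or above $222,100, so the credit is $0. total $8,990 + $0 = $8,990
Difference: |$20,705 − $8,990| = $11,715.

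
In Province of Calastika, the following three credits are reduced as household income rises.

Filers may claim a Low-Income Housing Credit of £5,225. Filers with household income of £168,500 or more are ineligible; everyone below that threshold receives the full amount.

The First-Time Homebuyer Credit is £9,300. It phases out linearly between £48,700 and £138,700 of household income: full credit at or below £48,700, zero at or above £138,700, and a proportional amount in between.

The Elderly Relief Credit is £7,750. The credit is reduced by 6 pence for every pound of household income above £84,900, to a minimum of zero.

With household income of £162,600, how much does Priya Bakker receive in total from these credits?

£8,313

Low-Income Housing Credit: £162,600 is below the £168,500 cutoff, so the full £5,225 applies.
First-Time Homebuyer Credit: £162,600 is at or above £138,700, so the credit is £0.
Elderly Relief Credit: 6% of the £77,700 excess over £84,900 is £4,662; credit = £7,750 − £4,662 = £3,088.
Total: £5,225 + £0 + £3,088 = £8,313.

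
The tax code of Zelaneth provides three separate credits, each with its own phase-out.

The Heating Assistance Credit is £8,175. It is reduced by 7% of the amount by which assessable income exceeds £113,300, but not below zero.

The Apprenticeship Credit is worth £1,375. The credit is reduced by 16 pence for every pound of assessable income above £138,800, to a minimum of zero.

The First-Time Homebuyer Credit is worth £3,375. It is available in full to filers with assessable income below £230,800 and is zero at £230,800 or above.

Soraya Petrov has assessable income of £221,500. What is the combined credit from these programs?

£3,976

Heating Assistance Credit: 7% of the £108,200 excess over £113,300 is £7,574; credit = £8,175 − £7,574 = £601.
Apprenticeship Credit: 16% of the £82,700 excess over £138,800 is £13,232 ≥ base, so the credit is £0.
First-Time Homebuyer Credit: £221,500 is below the £230,800 cutoff, so the full £3,375 applies.
Total: £601 + £0 + £3,375 = £3,976.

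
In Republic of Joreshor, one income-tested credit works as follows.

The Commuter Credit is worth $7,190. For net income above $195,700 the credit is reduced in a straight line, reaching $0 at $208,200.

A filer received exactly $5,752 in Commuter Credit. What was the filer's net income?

$5,752 is 5,752/7,190 of the full $7,190, so 1,438/7,190 of the $12,500 range has been used: income = $195,700 + $12,500 × 1,438/7,190 = $198,200.

$198,200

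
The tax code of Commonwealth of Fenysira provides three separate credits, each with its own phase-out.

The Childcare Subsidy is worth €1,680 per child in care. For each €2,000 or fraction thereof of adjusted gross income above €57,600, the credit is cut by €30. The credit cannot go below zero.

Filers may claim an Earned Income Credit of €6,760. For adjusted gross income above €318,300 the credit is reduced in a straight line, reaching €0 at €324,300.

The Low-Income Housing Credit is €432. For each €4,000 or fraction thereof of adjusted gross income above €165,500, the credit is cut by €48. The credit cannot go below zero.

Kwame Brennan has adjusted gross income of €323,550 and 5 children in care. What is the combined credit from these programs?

€5,255

Childcare Subsidy: base = 5 × €1,680 = €8,400. income exceeds €57,600 by €265,950, which is 133 full-or-partial €2,000 increments; reduction = 133 × €30 = €3,990, leaving €4,410.
Earned Income Credit: €323,550 is €5,250 into a €6,000 phase-out range, leaving 750/6,000 of the credit: €6,760 × 750/6,000 = €845.
Low-Income Housing Credit: income exceeds €165,500 by €158,050 → 40 increments × €48 = €1,920 ≥ base, so the credit is €0.
Total: €4,410 + €845 + €0 = €5,255.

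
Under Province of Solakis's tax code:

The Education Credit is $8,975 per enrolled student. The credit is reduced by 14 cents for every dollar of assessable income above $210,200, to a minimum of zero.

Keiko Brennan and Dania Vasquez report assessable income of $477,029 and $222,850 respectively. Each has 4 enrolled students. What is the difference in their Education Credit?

$34,129

Keiko ($477,029): Education Credit: base = 4 × $8,975 = $35,900. 14% of the $266,829 excess over $210,200 is $37,356.06 ≥ base, so the credit is $0.
Dania ($222,850): Education Credit: base = 4 × $8,975 = $35,900. 14% of the $12,650 excess over $210,200 is $1,771; credit = $35,900 − $1,771 = $34,129.
Difference: |$0 − $34,129| = $34,129.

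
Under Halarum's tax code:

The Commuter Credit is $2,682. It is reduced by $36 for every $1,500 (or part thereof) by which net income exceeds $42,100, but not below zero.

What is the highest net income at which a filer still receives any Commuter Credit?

After 74 increments the reduction is 74 × $36 = $2,664, leaving $18; one more increment wipes it out. Increment 74 ends at excess 74 × $1,500 = $111,000, so the highest qualifying income is $42,100 + $111,000 = $153,100.

$153,100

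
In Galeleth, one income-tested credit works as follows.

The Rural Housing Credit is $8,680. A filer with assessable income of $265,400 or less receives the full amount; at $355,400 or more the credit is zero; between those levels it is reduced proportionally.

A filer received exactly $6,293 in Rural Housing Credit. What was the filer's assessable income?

$6,293 is 6,293/8,680 of the full $8,680, so 2,387/8,680 of the $90,000 range has been used: income = $265,400 + $90,000 × 2,387/8,680 = $290,150.

$290,150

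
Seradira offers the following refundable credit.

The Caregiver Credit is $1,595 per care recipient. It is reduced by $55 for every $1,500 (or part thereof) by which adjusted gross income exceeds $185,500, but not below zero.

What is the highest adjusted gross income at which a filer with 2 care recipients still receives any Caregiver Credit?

$271,000

Full credit = 2 × $1,595 = $3,190.
After 57 increments the reduction is 57 × $55 = $3,135, leaving $55; one more increment wipes it out. Increment 57 ends at excess 57 × $1,500 = $85,500, so the highest qualifying income is $185,500 + $85,500 = $271,000.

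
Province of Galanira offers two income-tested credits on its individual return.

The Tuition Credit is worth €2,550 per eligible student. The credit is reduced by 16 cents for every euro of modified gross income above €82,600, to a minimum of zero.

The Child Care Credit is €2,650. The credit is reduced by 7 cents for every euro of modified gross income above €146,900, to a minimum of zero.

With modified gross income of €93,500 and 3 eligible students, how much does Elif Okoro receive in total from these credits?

Tuition Credit: base = 3 × €2,550 = €7,650. 16% of the €10,900 excess over €82,600 is €1,744; credit = €7,650 − €1,744 = €5,906.
Child Care Credit: €93,500 is at or below the €146,900 threshold, so the full €2,650 applies.
Total: €5,906 + €2,650 = €8,556.

€8,556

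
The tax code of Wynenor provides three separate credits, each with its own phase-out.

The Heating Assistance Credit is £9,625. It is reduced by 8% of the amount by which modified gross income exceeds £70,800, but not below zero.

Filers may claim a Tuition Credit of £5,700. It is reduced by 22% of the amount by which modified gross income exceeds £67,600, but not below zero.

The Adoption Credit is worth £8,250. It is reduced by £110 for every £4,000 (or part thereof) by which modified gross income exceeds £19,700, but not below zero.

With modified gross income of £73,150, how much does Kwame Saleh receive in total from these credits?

£20,626

Heating Assistance Credit: 8% of the £2,350 excess over £70,800 is £188; credit = £9,625 − £188 = £9,437.
Tuition Credit: 22% of the £5,550 excess over £67,600 is £1,221; credit = £5,700 − £1,221 = £4,479.
Adoption Credit: income exceeds £19,700 by £53,450, which is 14 full-or-partial £4,000 increments; reduction = 14 × £110 = £1,540, leaving £6,710.
Total: £9,437 + £4,479 + £6,710 = £20,626.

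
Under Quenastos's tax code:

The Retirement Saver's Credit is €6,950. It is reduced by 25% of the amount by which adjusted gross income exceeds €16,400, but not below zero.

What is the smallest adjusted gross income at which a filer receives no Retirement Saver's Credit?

€44,200

The credit falls by 25% of each euro above €16,400, so it reaches zero when the excess is €6,950 / 25% = €27,800: income = €16,400 + €27,800 = €44,200.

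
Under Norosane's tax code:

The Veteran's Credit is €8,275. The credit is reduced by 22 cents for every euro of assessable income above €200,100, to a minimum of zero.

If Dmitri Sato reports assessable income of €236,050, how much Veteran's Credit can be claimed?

€366

Veteran's Credit: 22% of the €35,950 excess over €200,100 is €7,909; credit = €8,275 − €7,909 = €366.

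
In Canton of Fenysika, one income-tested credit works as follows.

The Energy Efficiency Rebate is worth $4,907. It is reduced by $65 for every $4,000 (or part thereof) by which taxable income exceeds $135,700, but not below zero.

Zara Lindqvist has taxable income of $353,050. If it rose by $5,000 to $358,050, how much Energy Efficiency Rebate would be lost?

At $353,050 — income exceeds $135,700 by $217,350, which is 55 full-or-partial $4,000 increments; reduction = 55 × $65 = $3,575, leaving $1,332.
At $358,050 — income exceeds $135,700 by $222,350, which is 56 full-or-partial $4,000 increments; reduction = 56 × $65 = $3,640, leaving $1,267.
Lost: $1,332 − $1,267 = $65.

$65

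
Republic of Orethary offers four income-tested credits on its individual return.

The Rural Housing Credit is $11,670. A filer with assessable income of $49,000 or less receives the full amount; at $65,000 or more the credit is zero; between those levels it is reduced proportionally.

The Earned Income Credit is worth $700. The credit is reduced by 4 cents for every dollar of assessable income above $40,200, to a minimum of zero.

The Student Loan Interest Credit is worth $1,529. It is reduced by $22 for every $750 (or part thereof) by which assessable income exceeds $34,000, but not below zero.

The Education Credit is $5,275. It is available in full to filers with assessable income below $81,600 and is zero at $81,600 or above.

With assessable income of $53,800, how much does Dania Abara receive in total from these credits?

Rural Housing Credit: $53,800 is $4,800 into a $16,000 phase-out range, leaving 11,200/16,000 of the credit: $11,670 × 11,200/16,000 = $8,169.
Earned Income Credit: 4% of the $13,600 excess over $40,200 is $544; credit = $700 − $544 = $156.
Student Loan Interest Credit: income exceeds $34,000 by $19,800, which is 27 full-or-partial $750 increments; reduction = 27 × $22 = $594, leaving $935.
Education Credit: $53,800 is below the $81,600 cutoff, so the full $5,275 applies.
Total: $8,169 + $156 + $935 + $5,275 = $14,535.

$14,535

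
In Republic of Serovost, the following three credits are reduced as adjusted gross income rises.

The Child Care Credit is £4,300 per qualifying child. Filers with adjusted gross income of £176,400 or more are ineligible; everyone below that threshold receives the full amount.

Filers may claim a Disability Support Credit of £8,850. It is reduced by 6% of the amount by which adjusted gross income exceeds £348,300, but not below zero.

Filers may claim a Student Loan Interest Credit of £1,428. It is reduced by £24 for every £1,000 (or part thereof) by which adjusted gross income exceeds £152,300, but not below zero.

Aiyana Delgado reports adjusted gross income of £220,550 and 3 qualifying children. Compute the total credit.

Child Care Credit: base = 3 × £4,300 = £12,900. £220,550 meets or exceeds the £176,400 cutoff, so the credit is £0.
Disability Support Credit: £220,550 is at or below the £348,300 threshold, so the full £8,850 applies.
Student Loan Interest Credit: income exceeds £152,300 by £68,250 → 69 increments × £24 = £1,656 ≥ base, so the credit is £0.
Total: £0 + £8,850 + £0 = £8,850.

£8,850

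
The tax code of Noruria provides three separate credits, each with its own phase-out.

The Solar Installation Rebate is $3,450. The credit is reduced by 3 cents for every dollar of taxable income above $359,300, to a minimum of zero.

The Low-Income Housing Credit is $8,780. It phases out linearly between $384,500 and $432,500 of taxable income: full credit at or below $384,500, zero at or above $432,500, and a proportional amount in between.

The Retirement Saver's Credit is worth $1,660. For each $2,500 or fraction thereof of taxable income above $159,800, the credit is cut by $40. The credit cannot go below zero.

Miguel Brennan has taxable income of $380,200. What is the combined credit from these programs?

$11,603

Solar Installation Rebate: 3% of the $20,900 excess over $359,300 is $627; credit = $3,450 − $627 = $2,823.
Low-Income Housing Credit: $380,200 is at or below the $384,500 threshold, so the full $8,780 applies.
Retirement Saver's Credit: income exceeds $159,800 by $220,400 → 89 increments × $40 = $3,560 ≥ base, so the credit is $0.
Total: $2,823 + $8,780 + $0 = $11,603.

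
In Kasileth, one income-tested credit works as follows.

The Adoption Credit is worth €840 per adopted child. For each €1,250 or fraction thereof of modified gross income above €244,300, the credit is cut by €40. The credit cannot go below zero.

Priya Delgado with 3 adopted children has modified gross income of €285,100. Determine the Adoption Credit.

€1,200

Adoption Credit: base = 3 × €840 = €2,520. income exceeds €244,300 by €40,800, which is 33 full-or-partial €1,250 increments; reduction = 33 × €40 = €1,320, leaving €1,200.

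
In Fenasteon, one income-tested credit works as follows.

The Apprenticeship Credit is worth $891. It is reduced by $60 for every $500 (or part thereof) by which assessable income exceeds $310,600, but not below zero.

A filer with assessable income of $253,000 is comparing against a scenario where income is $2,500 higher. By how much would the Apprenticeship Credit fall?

$0

At $253,000 — $253,000 is at or below the $310,600 threshold, so the full $891 applies.
At $255,500 — $255,500 is at or below the $310,600 threshold, so the full $891 applies.
Lost: $891 − $891 = $0.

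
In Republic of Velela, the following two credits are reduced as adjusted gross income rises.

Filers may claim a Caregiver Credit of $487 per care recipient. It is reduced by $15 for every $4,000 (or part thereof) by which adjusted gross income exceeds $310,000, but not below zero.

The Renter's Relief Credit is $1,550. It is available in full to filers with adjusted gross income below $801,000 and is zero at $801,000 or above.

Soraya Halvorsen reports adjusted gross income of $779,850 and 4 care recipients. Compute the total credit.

Caregiver Credit: base = 4 × $487 = $1,948. income exceeds $310,000 by $469,850, which is 118 full-or-partial $4,000 increments; reduction = 118 × $15 = $1,770, leaving $178.
Renter's Relief Credit: $779,850 is below the $801,000 cutoff, so the full $1,550 applies.
Total: $178 + $1,550 = $1,728.

$1,728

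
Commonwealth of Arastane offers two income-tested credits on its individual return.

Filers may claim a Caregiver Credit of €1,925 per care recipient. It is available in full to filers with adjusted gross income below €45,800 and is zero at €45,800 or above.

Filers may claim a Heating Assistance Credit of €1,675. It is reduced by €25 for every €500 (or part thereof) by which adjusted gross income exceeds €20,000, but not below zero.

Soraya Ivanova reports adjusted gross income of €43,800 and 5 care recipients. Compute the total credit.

€10,100

Caregiver Credit: base = 5 × €1,925 = €9,625. €43,800 is below the €45,800 cutoff, so the full €9,625 applies.
Heating Assistance Credit: income exceeds €20,000 by €23,800, which is 48 full-or-partial €500 increments; reduction = 48 × €25 = €1,200, leaving €475.
Total: €9,625 + €475 = €10,100.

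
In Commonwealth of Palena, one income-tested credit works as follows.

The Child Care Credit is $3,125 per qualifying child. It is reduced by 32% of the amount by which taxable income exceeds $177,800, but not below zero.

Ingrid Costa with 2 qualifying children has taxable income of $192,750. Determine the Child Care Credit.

Child Care Credit: base = 2 × $3,125 = $6,250. 32% of the $14,950 excess over $177,800 is $4,784; credit = $6,250 − $4,784 = $1,466.

$1,466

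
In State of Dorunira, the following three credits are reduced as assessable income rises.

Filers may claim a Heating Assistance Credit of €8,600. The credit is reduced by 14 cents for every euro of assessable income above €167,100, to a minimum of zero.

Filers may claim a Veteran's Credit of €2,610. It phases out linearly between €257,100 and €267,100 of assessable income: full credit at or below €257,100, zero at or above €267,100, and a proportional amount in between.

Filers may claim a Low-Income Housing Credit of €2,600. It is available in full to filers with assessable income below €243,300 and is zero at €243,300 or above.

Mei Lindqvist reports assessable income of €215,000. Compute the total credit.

Heating Assistance Credit: 14% of the €47,900 excess over €167,100 is €6,706; credit = €8,600 − €6,706 = €1,894.
Veteran's Credit: €215,000 is at or below the €257,100 threshold, so the full €2,610 applies.
Low-Income Housing Credit: €215,000 is below the €243,300 cutoff, so the full €2,600 applies.
Total: €1,894 + €2,610 + €2,600 = €7,104.

€7,104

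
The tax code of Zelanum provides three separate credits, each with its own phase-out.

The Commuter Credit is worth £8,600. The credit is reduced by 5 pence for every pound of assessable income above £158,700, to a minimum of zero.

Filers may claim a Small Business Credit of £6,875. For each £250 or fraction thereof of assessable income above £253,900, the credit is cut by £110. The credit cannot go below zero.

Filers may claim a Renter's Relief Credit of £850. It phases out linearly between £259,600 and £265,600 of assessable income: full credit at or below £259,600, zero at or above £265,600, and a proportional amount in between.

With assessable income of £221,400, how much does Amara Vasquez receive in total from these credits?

Commuter Credit: 5% of the £62,700 excess over £158,700 is £3,135; credit = £8,600 − £3,135 = £5,465.
Small Business Credit: £221,400 is at or below the £253,900 threshold, so the full £6,875 applies.
Renter's Relief Credit: £221,400 is at or below the £259,600 threshold, so the full £850 applies.
Total: £5,465 + £6,875 + £850 = £13,190.

£13,190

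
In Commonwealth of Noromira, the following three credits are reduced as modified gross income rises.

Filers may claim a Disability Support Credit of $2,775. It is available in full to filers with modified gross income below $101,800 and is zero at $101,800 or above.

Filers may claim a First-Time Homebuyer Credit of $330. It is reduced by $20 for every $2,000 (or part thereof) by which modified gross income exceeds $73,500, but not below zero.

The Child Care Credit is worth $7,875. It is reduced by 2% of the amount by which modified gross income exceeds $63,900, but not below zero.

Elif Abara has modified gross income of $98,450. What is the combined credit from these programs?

$10,029

Disability Support Credit: $98,450 is below the $101,800 cutoff, so the full $2,775 applies.
First-Time Homebuyer Credit: income exceeds $73,500 by $24,950, which is 13 full-or-partial $2,000 increments; reduction = 13 × $20 = $260, leaving $70.
Child Care Credit: 2% of the $34,550 excess over $63,900 is $691; credit = $7,875 − $691 = $7,184.
Total: $2,775 + $70 + $7,184 = $10,029.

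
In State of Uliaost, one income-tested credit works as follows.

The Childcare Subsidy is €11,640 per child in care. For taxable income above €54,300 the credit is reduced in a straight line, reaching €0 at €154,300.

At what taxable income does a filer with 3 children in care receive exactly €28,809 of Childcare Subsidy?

€71,800

Full credit = 3 × €11,640 = €34,920.
€28,809 is 28,809/34,920 of the full €34,920, so 6,111/34,920 of the €100,000 range has been used: income = €54,300 + €100,000 × 6,111/34,920 = €71,800.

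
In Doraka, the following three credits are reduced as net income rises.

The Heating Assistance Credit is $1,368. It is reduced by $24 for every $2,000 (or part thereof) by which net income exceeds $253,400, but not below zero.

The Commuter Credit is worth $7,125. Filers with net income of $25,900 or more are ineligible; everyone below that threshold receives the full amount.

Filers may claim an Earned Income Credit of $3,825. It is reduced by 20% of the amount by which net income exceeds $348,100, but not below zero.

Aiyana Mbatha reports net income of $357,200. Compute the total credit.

$2,125

Heating Assistance Credit: income exceeds $253,400 by $103,800, which is 52 full-or-partial $2,000 increments; reduction = 52 × $24 = $1,248, leaving $120.
Commuter Credit: $357,200 meets or exceeds the $25,900 cutoff, so the credit is $0.
Earned Income Credit: 20% of the $9,100 excess over $348,100 is $1,820; credit = $3,825 − $1,820 = $2,005.
Total: $120 + $0 + $2,005 = $2,125.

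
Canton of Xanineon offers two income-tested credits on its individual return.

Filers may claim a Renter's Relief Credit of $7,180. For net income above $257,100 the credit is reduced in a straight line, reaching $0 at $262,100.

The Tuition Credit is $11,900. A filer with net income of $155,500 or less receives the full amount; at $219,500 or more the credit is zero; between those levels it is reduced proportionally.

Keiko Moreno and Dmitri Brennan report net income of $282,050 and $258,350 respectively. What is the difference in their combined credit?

Keiko ($282,050): Renter's Relief Credit: $282,050 is at or above $262,100, so the credit is $0. Tuition Credit: $282,050 is at or above $219,500, so the credit is $0. total $0 + $0 = $0
Dmitri ($258,350): Renter's Relief Credit: $258,350 is $1,250 into a $5,000 phase-out range, leaving 3,750/5,000 of the credit: $7,180 × 3,750/5,000 = $5,385. Tuition Credit: $258,350 is at or above $219,500, so the credit is $0. total $5,385 + $0 = $5,385
Difference: |$0 − $5,385| = $5,385.

$5,385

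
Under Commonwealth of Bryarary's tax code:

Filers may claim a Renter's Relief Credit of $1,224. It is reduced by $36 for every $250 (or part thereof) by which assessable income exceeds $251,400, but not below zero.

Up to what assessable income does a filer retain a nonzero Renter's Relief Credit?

$259,650

After 33 increments the reduction is 33 × $36 = $1,188, leaving $36; one more increment wipes it out. Increment 33 ends at excess 33 × $250 = $8,250, so the highest qualifying income is $251,400 + $8,250 = $259,650.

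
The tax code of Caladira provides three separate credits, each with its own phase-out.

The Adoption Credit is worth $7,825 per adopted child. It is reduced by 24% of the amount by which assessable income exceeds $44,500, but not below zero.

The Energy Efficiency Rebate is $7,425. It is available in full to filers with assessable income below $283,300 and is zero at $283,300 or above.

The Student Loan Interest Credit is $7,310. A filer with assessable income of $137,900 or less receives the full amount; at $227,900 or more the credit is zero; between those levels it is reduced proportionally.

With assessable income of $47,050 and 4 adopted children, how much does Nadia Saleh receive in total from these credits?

Adoption Credit: base = 4 × $7,825 = $31,300. 24% of the $2,550 excess over $44,500 is $612; credit = $31,300 − $612 = $30,688.
Energy Efficiency Rebate: $47,050 is below the $283,300 cutoff, so the full $7,425 applies.
Student Loan Interest Credit: $47,050 is at or below the $137,900 threshold, so the full $7,310 applies.
Total: $30,688 + $7,425 + $7,310 = $45,423.

$45,423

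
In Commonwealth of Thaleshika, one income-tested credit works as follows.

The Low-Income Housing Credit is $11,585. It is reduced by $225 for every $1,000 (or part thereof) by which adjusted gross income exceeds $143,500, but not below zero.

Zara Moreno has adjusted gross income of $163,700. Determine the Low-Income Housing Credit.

$6,860

Low-Income Housing Credit: income exceeds $143,500 by $20,200, which is 21 full-or-partial $1,000 increments; reduction = 21 × $225 = $4,725, leaving $6,860.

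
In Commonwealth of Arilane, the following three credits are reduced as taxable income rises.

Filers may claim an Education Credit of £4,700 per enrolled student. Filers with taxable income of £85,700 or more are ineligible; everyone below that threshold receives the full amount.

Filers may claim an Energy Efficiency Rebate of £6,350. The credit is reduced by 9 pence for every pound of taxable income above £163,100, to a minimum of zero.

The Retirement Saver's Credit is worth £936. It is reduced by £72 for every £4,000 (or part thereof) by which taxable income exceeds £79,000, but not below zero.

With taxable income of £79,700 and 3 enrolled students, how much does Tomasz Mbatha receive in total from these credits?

£21,314

Education Credit: base = 3 × £4,700 = £14,100. £79,700 is below the £85,700 cutoff, so the full £14,100 applies.
Energy Efficiency Rebate: £79,700 is at or below the £163,100 threshold, so the full £6,350 applies.
Retirement Saver's Credit: income exceeds £79,000 by £700, which is 1 full-or-partial £4,000 increment; reduction = 1 × £72 = £72, leaving £864.
Total: £14,100 + £6,350 + £864 = £21,314.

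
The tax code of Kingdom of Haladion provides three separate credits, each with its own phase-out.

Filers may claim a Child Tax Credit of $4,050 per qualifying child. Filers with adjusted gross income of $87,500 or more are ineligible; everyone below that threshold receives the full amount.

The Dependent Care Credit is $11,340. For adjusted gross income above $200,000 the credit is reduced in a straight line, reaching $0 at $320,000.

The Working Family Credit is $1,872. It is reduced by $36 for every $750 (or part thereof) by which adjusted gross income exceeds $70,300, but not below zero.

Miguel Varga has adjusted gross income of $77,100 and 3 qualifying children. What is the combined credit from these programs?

$25,002

Child Tax Credit: base = 3 × $4,050 = $12,150. $77,100 is below the $87,500 cutoff, so the full $12,150 applies.
Dependent Care Credit: $77,100 is at or below the $200,000 threshold, so the full $11,340 applies.
Working Family Credit: income exceeds $70,300 by $6,800, which is 10 full-or-partial $750 increments; reduction = 10 × $36 = $360, leaving $1,512.
Total: $12,150 + $11,340 + $1,512 = $25,002.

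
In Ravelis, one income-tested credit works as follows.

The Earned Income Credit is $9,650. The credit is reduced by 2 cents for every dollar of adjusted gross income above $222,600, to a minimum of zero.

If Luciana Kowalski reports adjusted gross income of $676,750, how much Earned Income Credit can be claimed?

$567

Earned Income Credit: 2% of the $454,150 excess over $222,600 is $9,083; credit = $9,650 − $9,083 = $567.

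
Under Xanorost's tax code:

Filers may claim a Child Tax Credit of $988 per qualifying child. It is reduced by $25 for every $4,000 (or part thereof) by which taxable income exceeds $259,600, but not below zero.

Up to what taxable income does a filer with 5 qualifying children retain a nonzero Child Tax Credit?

$1,047,600

Full credit = 5 × $988 = $4,940.
After 197 increments the reduction is 197 × $25 = $4,925, leaving $15; one more increment wipes it out. Increment 197 ends at excess 197 × $4,000 = $788,000, so the highest qualifying income is $259,600 + $788,000 = $1,047,600.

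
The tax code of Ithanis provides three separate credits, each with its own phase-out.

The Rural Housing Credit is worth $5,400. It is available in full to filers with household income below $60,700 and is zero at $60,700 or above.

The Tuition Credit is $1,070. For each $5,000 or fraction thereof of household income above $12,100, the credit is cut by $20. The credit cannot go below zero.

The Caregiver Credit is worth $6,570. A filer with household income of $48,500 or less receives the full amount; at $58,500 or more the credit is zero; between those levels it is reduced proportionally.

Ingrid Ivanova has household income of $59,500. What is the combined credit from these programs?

Rural Housing Credit: $59,500 is below the $60,700 cutoff, so the full $5,400 applies.
Tuition Credit: income exceeds $12,100 by $47,400, which is 10 full-or-partial $5,000 increments; reduction = 10 × $20 = $200, leaving $870.
Caregiver Credit: $59,500 is at or above $58,500, so the credit is $0.
Total: $5,400 + $870 + $0 = $6,270.

$6,270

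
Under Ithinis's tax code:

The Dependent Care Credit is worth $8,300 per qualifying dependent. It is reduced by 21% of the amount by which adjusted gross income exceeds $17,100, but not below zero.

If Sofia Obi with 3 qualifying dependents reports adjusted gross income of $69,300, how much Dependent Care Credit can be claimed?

$13,938

Dependent Care Credit: base = 3 × $8,300 = $24,900. 21% of the $52,200 excess over $17,100 is $10,962; credit = $24,900 − $10,962 = $13,938.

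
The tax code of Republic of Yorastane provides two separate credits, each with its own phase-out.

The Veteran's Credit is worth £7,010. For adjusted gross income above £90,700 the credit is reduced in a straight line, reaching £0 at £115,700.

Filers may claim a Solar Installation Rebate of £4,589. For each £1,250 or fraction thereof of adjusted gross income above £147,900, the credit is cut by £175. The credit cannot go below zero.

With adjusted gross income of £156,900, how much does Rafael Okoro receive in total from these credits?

£3,189

Veteran's Credit: £156,900 is at or above £115,700, so the credit is £0.
Solar Installation Rebate: income exceeds £147,900 by £9,000, which is 8 full-or-partial £1,250 increments; reduction = 8 × £175 = £1,400, leaving £3,189.
Total: £0 + £3,189 = £3,189.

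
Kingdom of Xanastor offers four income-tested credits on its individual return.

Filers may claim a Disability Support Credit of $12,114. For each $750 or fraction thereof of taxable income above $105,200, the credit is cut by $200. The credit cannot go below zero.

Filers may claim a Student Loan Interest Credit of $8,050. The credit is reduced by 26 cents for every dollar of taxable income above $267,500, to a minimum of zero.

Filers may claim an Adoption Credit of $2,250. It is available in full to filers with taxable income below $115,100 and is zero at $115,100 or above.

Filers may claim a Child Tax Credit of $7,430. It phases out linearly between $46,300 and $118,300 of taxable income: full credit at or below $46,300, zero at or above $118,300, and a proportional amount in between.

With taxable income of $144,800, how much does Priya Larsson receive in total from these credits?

$9,564

Disability Support Credit: income exceeds $105,200 by $39,600, which is 53 full-or-partial $750 increments; reduction = 53 × $200 = $10,600, leaving $1,514.
Student Loan Interest Credit: $144,800 is at or below the $267,500 threshold, so the full $8,050 applies.
Adoption Credit: $144,800 meets or exceeds the $115,100 cutoff, so the credit is $0.
Child Tax Credit: $144,800 is at or above $118,300, so the credit is $0.
Total: $1,514 + $8,050 + $0 + $0 = $9,564.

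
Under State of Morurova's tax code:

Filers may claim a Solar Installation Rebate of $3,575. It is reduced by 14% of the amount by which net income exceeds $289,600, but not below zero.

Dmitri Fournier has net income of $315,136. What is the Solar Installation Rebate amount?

Solar Installation Rebate: 14% of the $25,536 excess over $289,600 is $3,575.04 ≥ base, so the credit is $0.

$0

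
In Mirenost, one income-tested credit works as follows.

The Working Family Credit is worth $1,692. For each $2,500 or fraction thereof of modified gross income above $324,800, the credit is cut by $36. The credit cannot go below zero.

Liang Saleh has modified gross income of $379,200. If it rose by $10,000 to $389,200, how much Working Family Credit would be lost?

At $379,200 — income exceeds $324,800 by $54,400, which is 22 full-or-partial $2,500 increments; reduction = 22 × $36 = $792, leaving $900.
At $389,200 — income exceeds $324,800 by $64,400, which is 26 full-or-partial $2,500 increments; reduction = 26 × $36 = $936, leaving $756.
Lost: $900 − $756 = $144.

$144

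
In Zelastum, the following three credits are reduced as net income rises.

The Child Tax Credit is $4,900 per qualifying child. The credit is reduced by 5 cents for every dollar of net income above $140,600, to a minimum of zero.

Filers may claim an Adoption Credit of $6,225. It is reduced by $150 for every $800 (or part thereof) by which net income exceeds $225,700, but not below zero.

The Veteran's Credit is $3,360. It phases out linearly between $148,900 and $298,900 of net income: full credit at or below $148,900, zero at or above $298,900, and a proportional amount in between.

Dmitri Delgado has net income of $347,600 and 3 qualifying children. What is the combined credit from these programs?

$4,350

Child Tax Credit: base = 3 × $4,900 = $14,700. 5% of the $207,000 excess over $140,600 is $10,350; credit = $14,700 − $10,350 = $4,350.
Adoption Credit: income exceeds $225,700 by $121,900 → 153 increments × $150 = $22,950 ≥ base, so the credit is $0.
Veteran's Credit: $347,600 is at or above $298,900, so the credit is $0.
Total: $4,350 + $0 + $0 = $4,350.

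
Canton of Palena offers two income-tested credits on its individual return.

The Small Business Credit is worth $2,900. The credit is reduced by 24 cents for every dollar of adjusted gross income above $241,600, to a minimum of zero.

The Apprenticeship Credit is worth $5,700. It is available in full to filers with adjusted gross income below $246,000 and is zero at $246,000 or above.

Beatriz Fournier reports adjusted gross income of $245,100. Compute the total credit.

Small Business Credit: 24% of the $3,500 excess over $241,600 is $840; credit = $2,900 − $840 = $2,060.
Apprenticeship Credit: $245,100 is below the $246,000 cutoff, so the full $5,700 applies.
Total: $2,060 + $5,700 = $7,760.

$7,760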